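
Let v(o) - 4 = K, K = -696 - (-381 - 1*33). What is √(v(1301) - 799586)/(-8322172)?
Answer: -I*√199966/4161086 ≈ -0.00010747*I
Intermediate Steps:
K = -282 (K = -696 - (-381 - 33) = -696 - 1*(-414) = -696 + 414 = -282)
v(o) = -278 (v(o) = 4 - 282 = -278)
√(v(1301) - 799586)/(-8322172) = √(-278 - 799586)/(-8322172) = √(-799864)*(-1/8322172) = (2*I*√199966)*(-1/8322172) = -I*√199966/4161086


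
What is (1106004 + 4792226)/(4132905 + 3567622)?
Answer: 5898230/7700527 ≈ 0.76595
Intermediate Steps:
(1106004 + 4792226)/(4132905 + 3567622) = 5898230/7700527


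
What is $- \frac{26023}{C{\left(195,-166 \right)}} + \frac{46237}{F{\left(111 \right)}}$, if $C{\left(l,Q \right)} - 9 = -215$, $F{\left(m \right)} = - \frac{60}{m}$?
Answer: $- \frac{175948977}{2060} \approx -85412.0$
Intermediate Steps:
$C{\left(l,Q \right)} = -206$ ($C{\left(l,Q \right)} = 9 - 215 = -206$)
$- \frac{26023}{C{\left(195,-166 \right)}} + \frac{46237}{F{\left(111 \right)}} = - \frac{26023}{-206} + \frac{46237}{\left(-60\right) \frac{1}{111}} = \left(-26023\right) \left(- \frac{1}{206}\right) + \frac{46237}{\left(-60\right) \frac{1}{111}} = \frac{26023}{206} + \frac{46237}{- \frac{20}{37}} = \frac{26023}{206} + 46237 \left(- \frac{37}{20}\right) = \frac{26023}{206} - \frac{1710769}{20} = - \frac{175948977}{2060}$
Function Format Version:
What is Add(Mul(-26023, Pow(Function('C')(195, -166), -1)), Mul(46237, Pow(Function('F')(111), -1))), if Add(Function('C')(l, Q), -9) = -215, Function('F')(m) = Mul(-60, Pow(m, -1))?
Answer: Rational(-175948977, 2060) ≈ -85412.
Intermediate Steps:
Function('C')(l, Q) = -206 (Function('C')(l, Q) = Add(9, -215) = -206)
Add(Mul(-26023, Pow(Function('C')(195, -166), -1)), Mul(46237, Pow(Function('F')(111), -1))) = Add(Mul(-26023, Pow(-206, -1)), Mul(46237, Pow(Mul(-60, Pow(111, -1)), -1))) = Add(Mul(-26023, Rational(-1, 206)), Mul(46237, Pow(Mul(-60, Rational(1, 111)), -1))) = Add(Rational(26023, 206), Mul(46237, Pow(Rational(-20, 37), -1))) = Add(Rational(26023, 206), Mul(46237, Rational(-37, 20))) = Add(Rational(26023, 206), Rational(-1710769, 20)) = Rational(-175948977, 2060)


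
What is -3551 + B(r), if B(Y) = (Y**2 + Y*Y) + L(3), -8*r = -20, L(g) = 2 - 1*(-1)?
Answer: -7071/2 ≈ -3535.5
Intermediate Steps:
L(g) = 3 (L(g) = 2 + 1 = 3)
r = 5/2 (r = -1/8*(-20) = 5/2 ≈ 2.5000)
B(Y) = 3 + 2*Y**2 (B(Y) = (Y**2 + Y*Y) + 3 = (Y**2 + Y**2) + 3 = 2*Y**2 + 3 = 3 + 2*Y**2)
-3551 + B(r) = -3551 + (3 + 2*(5/2)**2) = -3551 + (3 + 2*(25/4)) = -3551 + (3 + 25/2) = -3551 + 31/2 = -7071/2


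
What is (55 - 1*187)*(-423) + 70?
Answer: 55906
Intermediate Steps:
(55 - 1*187)*(-423) + 70 = (55 - 187)*(-423) + 70 = -132*(-423) + 70 = 55836 + 70 = 55906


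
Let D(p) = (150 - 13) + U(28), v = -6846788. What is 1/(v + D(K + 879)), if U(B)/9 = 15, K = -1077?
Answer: -1/6846516 ≈ -1.4606e-7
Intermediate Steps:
U(B) = 135 (U(B) = 9*15 = 135)
D(p) = 272 (D(p) = (150 - 13) + 135 = 137 + 135 = 272)
1/(v + D(K + 879)) = 1/(-6846788 + 272) = 1/(-6846516) = -1/6846516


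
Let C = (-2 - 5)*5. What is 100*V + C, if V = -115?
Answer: -11535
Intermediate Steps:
C = -35 (C = -7*5 = -35)
100*V + C = 100*(-115) - 35 = -11500 - 35 = -11535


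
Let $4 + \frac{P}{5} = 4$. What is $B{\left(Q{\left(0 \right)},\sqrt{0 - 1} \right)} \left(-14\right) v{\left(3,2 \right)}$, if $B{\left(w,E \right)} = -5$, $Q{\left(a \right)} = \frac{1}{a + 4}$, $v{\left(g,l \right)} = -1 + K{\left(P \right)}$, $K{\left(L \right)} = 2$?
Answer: $70$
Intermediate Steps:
$P = 0$ ($P = -20 + 5 \cdot 4 = -20 + 20 = 0$)
$v{\left(g,l \right)} = 1$ ($v{\left(g,l \right)} = -1 + 2 = 1$)
$Q{\left(a \right)} = \frac{1}{4 + a}$
$B{\left(Q{\left(0 \right)},\sqrt{0 - 1} \right)} \left(-14\right) v{\left(3,2 \right)} = \left(-5\right) \left(-14\right) 1 = 70 \cdot 1 = 70$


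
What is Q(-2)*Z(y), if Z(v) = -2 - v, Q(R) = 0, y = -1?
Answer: 0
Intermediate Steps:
Q(-2)*Z(y) = 0*(-2 - 1*(-1)) = 0*(-2 + 1) = 0*(-1) = 0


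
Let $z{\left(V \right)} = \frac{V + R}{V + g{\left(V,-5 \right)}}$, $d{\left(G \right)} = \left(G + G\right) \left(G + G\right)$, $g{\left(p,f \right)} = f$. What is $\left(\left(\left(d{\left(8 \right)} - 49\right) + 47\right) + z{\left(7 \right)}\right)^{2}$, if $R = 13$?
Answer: $69696$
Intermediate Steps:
$d{\left(G \right)} = 4 G^{2}$ ($d{\left(G \right)} = 2 G 2 G = 4 G^{2}$)
$z{\left(V \right)} = \frac{13 + V}{-5 + V}$ ($z{\left(V \right)} = \frac{V + 13}{V - 5} = \frac{13 + V}{-5 + V}$)
$\left(\left(\left(d{\left(8 \right)} - 49\right) + 47\right) + z{\left(7 \right)}\right)^{2} = \left(\left(\left(4 \cdot 8^{2} - 49\right) + 47\right) + \frac{13 + 7}{-5 + 7}\right)^{2} = \left(\left(\left(4 \cdot 64 - 49\right) + 47\right) + \frac{1}{2} \cdot 20\right)^{2} = \left(\left(\left(256 - 49\right) + 47\right) + \frac{1}{2} \cdot 20\right)^{2} = \left(\left(207 + 47\right) + 10\right)^{2} = \left(254 + 10\right)^{2} = 264^{2} = 69696$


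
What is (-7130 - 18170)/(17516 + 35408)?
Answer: -6325/13231 ≈ -0.47804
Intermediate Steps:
(-7130 - 18170)/(17516 + 35408) = -25300/52924 = -25300*1/52924 = -6325/13231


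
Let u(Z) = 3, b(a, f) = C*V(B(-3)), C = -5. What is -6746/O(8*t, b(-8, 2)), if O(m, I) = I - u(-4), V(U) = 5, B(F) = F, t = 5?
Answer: 3373/14 ≈ 240.93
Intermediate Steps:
b(a, f) = -25 (b(a, f) = -5*5 = -25)
O(m, I) = -3 + I (O(m, I) = I - 1*3 = I - 3 = -3 + I)
-6746/O(8*t, b(-8, 2)) = -6746/(-3 - 25) = -6746/(-28) = -6746*(-1/28) = 3373/14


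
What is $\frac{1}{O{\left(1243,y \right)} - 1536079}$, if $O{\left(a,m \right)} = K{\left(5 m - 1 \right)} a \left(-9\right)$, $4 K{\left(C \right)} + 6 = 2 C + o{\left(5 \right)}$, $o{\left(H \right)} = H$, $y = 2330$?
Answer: $- \frac{4}{266767855} \approx -1.4994 \cdot 10^{-8}$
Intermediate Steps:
$K{\left(C \right)} = - \frac{1}{4} + \frac{C}{2}$ ($K{\left(C \right)} = - \frac{3}{2} + \frac{2 C + 5}{4} = - \frac{3}{2} + \frac{5 + 2 C}{4} = - \frac{3}{2} + \left(\frac{5}{4} + \frac{C}{2}\right) = - \frac{1}{4} + \frac{C}{2}$)
$O{\left(a,m \right)} = - 9 a \left(- \frac{3}{4} + \frac{5 m}{2}\right)$ ($O{\left(a,m \right)} = \left(- \frac{1}{4} + \frac{5 m - 1}{2}\right) a \left(-9\right) = \left(- \frac{1}{4} + \frac{-1 + 5 m}{2}\right) a \left(-9\right) = \left(- \frac{1}{4} + \left(- \frac{1}{2} + \frac{5 m}{2}\right)\right) a \left(-9\right) = \left(- \frac{3}{4} + \frac{5 m}{2}\right) a \left(-9\right) = a \left(- \frac{3}{4} + \frac{5 m}{2}\right) \left(-9\right) = - 9 a \left(- \frac{3}{4} + \frac{5 m}{2}\right)$)
$\frac{1}{O{\left(1243,y \right)} - 1536079} = \frac{1}{\frac{9}{4} \cdot 1243 \left(3 - 23300\right) - 1536079} = \frac{1}{\frac{9}{4} \cdot 1243 \left(-23297\right) - 1536079} = \frac{1}{- \frac{260623539}{4} - 1536079} = \frac{1}{- \frac{266767855}{4}} = - \frac{4}{266767855}$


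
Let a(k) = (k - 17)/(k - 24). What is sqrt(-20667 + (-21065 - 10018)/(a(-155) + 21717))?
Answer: I*sqrt(312357306589820430)/3887515 ≈ 143.77*I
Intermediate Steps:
a(k) = (-17 + k)/(-24 + k)
sqrt(-20667 + (-21065 - 10018)/(a(-155) + 21717)) = sqrt(-20667 + (-21065 - 10018)/((-17 - 155)/(-24 - 155) + 21717)) = sqrt(-20667 - 31083/(-172/(-179) + 21717)) = sqrt(-20667 - 31083/(-1/179*(-172) + 21717)) = sqrt(-20667 - 31083/(172/179 + 21717)) = sqrt(-20667 - 31083/3887515/179) = sqrt(-20667 - 31083*179/3887515) = sqrt(-20667 - 5563857/3887515) = sqrt(-80348836362/3887515) = I*sqrt(312357306589820430)/3887515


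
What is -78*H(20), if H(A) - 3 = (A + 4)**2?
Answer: -45162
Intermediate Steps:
H(A) = 3 + (4 + A)**2 (H(A) = 3 + (A + 4)**2 = 3 + (4 + A)**2)
-78*H(20) = -78*(3 + (4 + 20)**2) = -78*(3 + 24**2) = -78*(3 + 576) = -78*579 = -45162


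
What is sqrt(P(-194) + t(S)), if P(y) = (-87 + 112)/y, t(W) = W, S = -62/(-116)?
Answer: sqrt(3209633)/2813 ≈ 0.63688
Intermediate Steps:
S = 31/58 (S = -62*(-1/116) = 31/58 ≈ 0.53448)
P(y) = 25/y
sqrt(P(-194) + t(S)) = sqrt(25/(-194) + 31/58) = sqrt(25*(-1/194) + 31/58) = sqrt(-25/194 + 31/58) = sqrt(1141/2813) = sqrt(3209633)/2813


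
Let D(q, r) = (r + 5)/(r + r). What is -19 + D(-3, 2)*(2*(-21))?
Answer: -185/2 ≈ -92.500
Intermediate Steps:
D(q, r) = (5 + r)/(2*r) (D(q, r) = (5 + r)/((2*r)) = (5 + r)*(1/(2*r)) = (5 + r)/(2*r))
-19 + D(-3, 2)*(2*(-21)) = -19 + ((½)*(5 + 2)/2)*(2*(-21)) = -19 + ((½)*(½)*7)*(-42) = -19 + (7/4)*(-42) = -19 - 147/2 = -185/2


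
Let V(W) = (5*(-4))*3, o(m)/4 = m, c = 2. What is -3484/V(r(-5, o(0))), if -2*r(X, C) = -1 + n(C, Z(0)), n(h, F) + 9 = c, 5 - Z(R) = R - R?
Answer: 871/15 ≈ 58.067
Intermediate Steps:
Z(R) = 5 (Z(R) = 5 - (R - R) = 5 - 1*0 = 5 + 0 = 5)
n(h, F) = -7 (n(h, F) = -9 + 2 = -7)
o(m) = 4*m
r(X, C) = 4 (r(X, C) = -(-1 - 7)/2 = -½*(-8) = 4)
V(W) = -60 (V(W) = -20*3 = -60)
-3484/V(r(-5, o(0))) = -3484/(-60) = -3484*(-1)/60 = -52*(-67/60) = 871/15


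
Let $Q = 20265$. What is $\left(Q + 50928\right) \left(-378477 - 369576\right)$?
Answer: $-53256137229$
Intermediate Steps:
$\left(Q + 50928\right) \left(-378477 - 369576\right) = \left(20265 + 50928\right) \left(-378477 - 369576\right) = 71193 \left(-748053\right) = -53256137229$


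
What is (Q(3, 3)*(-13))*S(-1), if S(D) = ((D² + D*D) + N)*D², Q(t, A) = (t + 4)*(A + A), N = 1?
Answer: -1638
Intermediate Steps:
Q(t, A) = 2*A*(4 + t) (Q(t, A) = (4 + t)*(2*A) = 2*A*(4 + t))
S(D) = D²*(1 + 2*D²) (S(D) = ((D² + D*D) + 1)*D² = ((D² + D²) + 1)*D² = (2*D² + 1)*D² = (1 + 2*D²)*D² = D²*(1 + 2*D²))
(Q(3, 3)*(-13))*S(-1) = ((2*3*(4 + 3))*(-13))*((-1)² + 2*(-1)⁴) = ((2*3*7)*(-13))*(1 + 2*1) = (42*(-13))*(1 + 2) = -546*3 = -1638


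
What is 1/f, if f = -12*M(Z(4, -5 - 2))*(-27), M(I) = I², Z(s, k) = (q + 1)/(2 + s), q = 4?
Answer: 1/225 ≈ 0.0044444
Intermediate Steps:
Z(s, k) = 5/(2 + s) (Z(s, k) = (4 + 1)/(2 + s) = 5/(2 + s))
f = 225 (f = -12*(5/(2 + 4))²*(-27) = -12*(5/6)²*(-27) = -12*(5*(⅙))²*(-27) = -12*(⅚)²*(-27) = -12*(25/36)*(-27) = -25*(-27)/3 = -1*(-225) = 225)
1/f = 1/225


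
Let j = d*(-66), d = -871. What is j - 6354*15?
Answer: -37824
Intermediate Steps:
j = 57486 (j = -871*(-66) = 57486)
j - 6354*15 = 57486 - 6354*15 = 57486 - 1*95310 = 57486 - 95310 = -37824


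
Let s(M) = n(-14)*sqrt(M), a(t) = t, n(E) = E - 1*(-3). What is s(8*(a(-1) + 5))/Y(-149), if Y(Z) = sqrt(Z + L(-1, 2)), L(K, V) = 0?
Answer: 44*I*sqrt(298)/149 ≈ 5.0977*I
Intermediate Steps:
n(E) = 3 + E (n(E) = E + 3 = 3 + E)
Y(Z) = sqrt(Z) (Y(Z) = sqrt(Z + 0) = sqrt(Z))
s(M) = -11*sqrt(M) (s(M) = (3 - 14)*sqrt(M) = -11*sqrt(M))
s(8*(a(-1) + 5))/Y(-149) = (-11*2*sqrt(2)*sqrt(-1 + 5))/(sqrt(-149)) = (-11*4*sqrt(2))/((I*sqrt(149))) = (-44*sqrt(2))*(-I*sqrt(149)/149) = 44*I*sqrt(298)/149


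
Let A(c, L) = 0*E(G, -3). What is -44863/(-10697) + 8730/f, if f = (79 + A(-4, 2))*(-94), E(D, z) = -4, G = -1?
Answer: 119883914/39717961 ≈ 3.0184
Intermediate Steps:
A(c, L) = 0 (A(c, L) = 0*(-4) = 0)
f = -7426 (f = (79 + 0)*(-94) = 79*(-94) = -7426)
-44863/(-10697) + 8730/f = -44863/(-10697) + 8730/(-7426) = -44863*(-1/10697) + 8730*(-1/7426) = 44863/10697 - 4365/3713 = 119883914/39717961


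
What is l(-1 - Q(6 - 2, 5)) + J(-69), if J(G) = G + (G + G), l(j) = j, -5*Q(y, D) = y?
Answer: -1036/5 ≈ -207.20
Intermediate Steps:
Q(y, D) = -y/5
J(G) = 3*G (J(G) = G + 2*G = 3*G)
l(-1 - Q(6 - 2, 5)) + J(-69) = (-1 - (-1)*(6 - 2)/5) + 3*(-69) = (-1 - (-1)*4/5) - 207 = (-1 - 1*(-⅘)) - 207 = (-1 + ⅘) - 207 = -⅕ - 207 = -1036/5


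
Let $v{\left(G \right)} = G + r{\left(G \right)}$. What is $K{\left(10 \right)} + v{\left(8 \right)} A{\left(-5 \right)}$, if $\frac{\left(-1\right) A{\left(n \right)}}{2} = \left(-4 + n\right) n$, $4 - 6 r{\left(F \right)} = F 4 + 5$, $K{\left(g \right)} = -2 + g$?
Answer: $-217$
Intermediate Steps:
$r{\left(F \right)} = - \frac{1}{6} - \frac{2 F}{3}$ ($r{\left(F \right)} = \frac{2}{3} - \frac{F 4 + 5}{6} = \frac{2}{3} - \frac{4 F + 5}{6} = \frac{2}{3} - \frac{5 + 4 F}{6} = \frac{2}{3} - \left(\frac{5}{6} + \frac{2 F}{3}\right) = - \frac{1}{6} - \frac{2 F}{3}$)
$v{\left(G \right)} = - \frac{1}{6} + \frac{G}{3}$ ($v{\left(G \right)} = G - \left(\frac{1}{6} + \frac{2 G}{3}\right) = - \frac{1}{6} + \frac{G}{3}$)
$A{\left(n \right)} = - 2 n \left(-4 + n\right)$ ($A{\left(n \right)} = - 2 \left(-4 + n\right) n = - 2 n \left(-4 + n\right)$)
$K{\left(10 \right)} + v{\left(8 \right)} A{\left(-5 \right)} = \left(-2 + 10\right) + \left(- \frac{1}{6} + \frac{1}{3} \cdot 8\right) 2 \left(-5\right) \left(4 - -5\right) = 8 + \left(- \frac{1}{6} + \frac{8}{3}\right) 2 \left(-5\right) \left(4 + 5\right) = 8 + \frac{5 \cdot 2 \left(-5\right) 9}{2} = 8 + \frac{5}{2} \left(-90\right) = 8 - 225 = -217$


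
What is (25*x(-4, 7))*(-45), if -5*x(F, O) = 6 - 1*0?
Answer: 1350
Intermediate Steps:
x(F, O) = -6/5 (x(F, O) = -(6 - 1*0)/5 = -(6 + 0)/5 = -⅕*6 = -6/5)
(25*x(-4, 7))*(-45) = (25*(-6/5))*(-45) = -30*(-45) = 1350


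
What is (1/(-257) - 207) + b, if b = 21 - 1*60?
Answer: -63223/257 ≈ -246.00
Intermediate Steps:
b = -39 (b = 21 - 60 = -39)
(1/(-257) - 207) + b = (1/(-257) - 207) - 39 = (-1/257 - 207) - 39 = -53200/257 - 39 = -63223/257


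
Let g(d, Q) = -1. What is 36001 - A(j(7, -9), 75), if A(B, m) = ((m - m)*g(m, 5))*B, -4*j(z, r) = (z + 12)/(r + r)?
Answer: 36001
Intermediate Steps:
j(z, r) = -(12 + z)/(8*r) (j(z, r) = -(z + 12)/(4*(r + r)) = -(12 + z)/(4*(2*r)) = -(12 + z)*1/(2*r)/4 = -(12 + z)/(8*r))
A(B, m) = 0 (A(B, m) = ((m - m)*(-1))*B = (0*(-1))*B = 0*B = 0)
36001 - A(j(7, -9), 75) = 36001 - 1*0 = 36001 + 0 = 36001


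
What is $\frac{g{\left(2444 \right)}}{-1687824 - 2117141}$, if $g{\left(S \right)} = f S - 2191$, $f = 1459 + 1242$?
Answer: $- \frac{6599053}{3804965} \approx -1.7343$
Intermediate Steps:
$f = 2701$
$g{\left(S \right)} = -2191 + 2701 S$ ($g{\left(S \right)} = 2701 S - 2191 = -2191 + 2701 S$)
$\frac{g{\left(2444 \right)}}{-1687824 - 2117141} = \frac{-2191 + 2701 \cdot 2444}{-1687824 - 2117141} = \frac{-2191 + 6601244}{-3804965} = 6599053 \left(- \frac{1}{3804965}\right) = - \frac{6599053}{3804965}$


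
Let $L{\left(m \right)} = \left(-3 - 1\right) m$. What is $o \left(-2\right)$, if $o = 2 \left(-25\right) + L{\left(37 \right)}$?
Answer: $396$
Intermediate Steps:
$L{\left(m \right)} = - 4 m$
$o = -198$ ($o = 2 \left(-25\right) - 148 = -50 - 148 = -198$)
$o \left(-2\right) = \left(-198\right) \left(-2\right) = 396$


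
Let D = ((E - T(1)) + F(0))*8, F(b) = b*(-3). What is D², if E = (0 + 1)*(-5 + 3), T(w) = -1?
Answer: 64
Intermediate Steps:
F(b) = -3*b
E = -2 (E = 1*(-2) = -2)
D = -8 (D = ((-2 - 1*(-1)) - 3*0)*8 = ((-2 + 1) + 0)*8 = (-1 + 0)*8 = -1*8 = -8)
D² = (-8)² = 64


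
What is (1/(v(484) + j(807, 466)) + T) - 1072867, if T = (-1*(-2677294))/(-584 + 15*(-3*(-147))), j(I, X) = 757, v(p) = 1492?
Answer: -14546045272136/13563719 ≈ -1.0724e+6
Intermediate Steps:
T = 2677294/6031 (T = 2677294/(-584 + 15*441) = 2677294/(-584 + 6615) = 2677294/6031 ≈ 443.92)
(1/(v(484) + j(807, 466)) + T) - 1072867 = (1/(1492 + 757) + 2677294/6031) - 1072867 = (1/2249 + 2677294/6031) - 1072867 = 6021240237/13563719 - 1072867 = -14546045272136/13563719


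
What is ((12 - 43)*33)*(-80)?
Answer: 81840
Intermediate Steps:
((12 - 43)*33)*(-80) = -31*33*(-80) = -1023*(-80) = 81840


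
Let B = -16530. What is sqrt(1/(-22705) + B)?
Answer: I*sqrt(8521496445955)/22705 ≈ 128.57*I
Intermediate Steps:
sqrt(1/(-22705) + B) = sqrt(1/(-22705) - 16530) = sqrt(-1/22705 - 16530) = sqrt(-375313651/22705) = I*sqrt(8521496445955)/22705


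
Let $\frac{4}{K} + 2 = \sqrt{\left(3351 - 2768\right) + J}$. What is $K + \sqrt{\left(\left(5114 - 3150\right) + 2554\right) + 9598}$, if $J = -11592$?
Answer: $- \frac{8}{11013} + 2 \sqrt{3529} - \frac{4 i \sqrt{11009}}{11013} \approx 118.81 - 0.038109 i$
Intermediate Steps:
$K = \frac{4}{-2 + i \sqrt{11009}}$ ($K = \frac{4}{-2 + \sqrt{\left(3351 - 2768\right) - 11592}} = \frac{4}{-2 + \sqrt{583 - 11592}} = \frac{4}{-2 + \sqrt{-11009}} = \frac{4}{-2 + i \sqrt{11009}} \approx -0.00072641 - 0.038109 i$)
$K + \sqrt{\left(\left(5114 - 3150\right) + 2554\right) + 9598} = \left(- \frac{8}{11013} - \frac{4 i \sqrt{11009}}{11013}\right) + \sqrt{\left(\left(5114 - 3150\right) + 2554\right) + 9598} = \left(- \frac{8}{11013} - \frac{4 i \sqrt{11009}}{11013}\right) + \sqrt{\left(1964 + 2554\right) + 9598} = \left(- \frac{8}{11013} - \frac{4 i \sqrt{11009}}{11013}\right) + \sqrt{4518 + 9598} = \left(- \frac{8}{11013} - \frac{4 i \sqrt{11009}}{11013}\right) + \sqrt{14116} = \left(- \frac{8}{11013} - \frac{4 i \sqrt{11009}}{11013}\right) + 2 \sqrt{3529} = - \frac{8}{11013} + 2 \sqrt{3529} - \frac{4 i \sqrt{11009}}{11013}$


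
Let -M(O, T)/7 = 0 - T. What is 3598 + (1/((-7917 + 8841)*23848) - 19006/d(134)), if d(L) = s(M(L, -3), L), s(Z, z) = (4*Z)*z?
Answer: 5314515281483/1476381984 ≈ 3599.7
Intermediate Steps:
M(O, T) = 7*T (M(O, T) = -7*(0 - T) = -(-7)*T = 7*T)
s(Z, z) = 4*Z*z
d(L) = -84*L (d(L) = 4*(7*(-3))*L = 4*(-21)*L = -84*L)
3598 + (1/((-7917 + 8841)*23848) - 19006/d(134)) = 3598 + (1/((-7917 + 8841)*23848) - 19006/((-84*134))) = 3598 + ((1/23848)/924 - 19006/(-11256)) = 3598 + ((1/924)*(1/23848) - 19006*(-1/11256)) = 3598 + (1/22035552 + 9503/5628) = 3598 + 2492903051/1476381984 = 5314515281483/1476381984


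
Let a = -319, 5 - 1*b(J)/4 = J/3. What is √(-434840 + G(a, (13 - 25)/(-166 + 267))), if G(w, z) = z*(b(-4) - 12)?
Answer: 10*I*√44358190/101 ≈ 659.42*I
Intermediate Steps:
b(J) = 20 - 4*J/3
G(w, z) = 40*z/3 (G(w, z) = z*((20 - 4/3*(-4)) - 12) = z*((20 + 16/3) - 12) = z*(76/3 - 12) = z*(40/3) = 40*z/3)
√(-434840 + G(a, (13 - 25)/(-166 + 267))) = √(-434840 + 40*((13 - 25)/(-166 + 267))/3) = √(-434840 + 40*(-12/101)/3) = √(-434840 + 40*(-12*1/101)/3) = √(-434840 + (40/3)*(-12/101)) = √(-434840 - 160/101) = √(-43919000/101) = 10*I*√44358190/101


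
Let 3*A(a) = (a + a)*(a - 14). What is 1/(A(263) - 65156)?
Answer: -1/21498 ≈ -4.6516e-5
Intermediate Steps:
A(a) = 2*a*(-14 + a)/3 (A(a) = ((a + a)*(a - 14))/3 = ((2*a)*(-14 + a))/3 = (2*a*(-14 + a))/3 = 2*a*(-14 + a)/3)
1/(A(263) - 65156) = 1/((⅔)*263*(-14 + 263) - 65156) = 1/((⅔)*263*249 - 65156) = 1/(43658 - 65156) = 1/(-21498) = -1/21498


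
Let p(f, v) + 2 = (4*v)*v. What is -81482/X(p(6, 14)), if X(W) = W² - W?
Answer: -40741/305371 ≈ -0.13341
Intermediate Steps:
p(f, v) = -2 + 4*v² (p(f, v) = -2 + (4*v)*v = -2 + 4*v²)
-81482/X(p(6, 14)) = -81482*1/((-1 + (-2 + 4*14²))*(-2 + 4*14²)) = -81482*1/((-1 + (-2 + 4*196))*(-2 + 4*196)) = -81482*1/((-1 + (-2 + 784))*(-2 + 784)) = -81482*1/(782*(-1 + 782)) = -81482/(782*781) = -81482/610742 = -81482*1/610742 = -40741/305371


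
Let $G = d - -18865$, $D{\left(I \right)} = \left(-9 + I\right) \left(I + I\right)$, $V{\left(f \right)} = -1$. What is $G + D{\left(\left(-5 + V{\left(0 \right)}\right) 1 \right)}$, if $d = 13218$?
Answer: $32263$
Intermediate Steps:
$D{\left(I \right)} = 2 I \left(-9 + I\right)$ ($D{\left(I \right)} = \left(-9 + I\right) 2 I = 2 I \left(-9 + I\right)$)
$G = 32083$ ($G = 13218 - -18865 = 13218 + 18865 = 32083$)
$G + D{\left(\left(-5 + V{\left(0 \right)}\right) 1 \right)} = 32083 + 2 \left(-5 - 1\right) 1 \left(-9 + \left(-5 - 1\right) 1\right) = 32083 + 2 \left(\left(-6\right) 1\right) \left(-9 - 6\right) = 32083 + 2 \left(-6\right) \left(-9 - 6\right) = 32083 + 2 \left(-6\right) \left(-15\right) = 32083 + 180 = 32263$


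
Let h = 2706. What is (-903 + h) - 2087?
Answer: -284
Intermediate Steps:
(-903 + h) - 2087 = (-903 + 2706) - 2087 = 1803 - 2087 = -284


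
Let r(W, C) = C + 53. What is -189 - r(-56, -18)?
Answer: -224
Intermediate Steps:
r(W, C) = 53 + C
-189 - r(-56, -18) = -189 - (53 - 18) = -189 - 1*35 = -189 - 35 = -224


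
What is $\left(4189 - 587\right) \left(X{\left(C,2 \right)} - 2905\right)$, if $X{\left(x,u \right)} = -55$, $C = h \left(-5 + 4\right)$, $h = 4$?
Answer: $-10661920$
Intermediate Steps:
$C = -4$ ($C = 4 \left(-5 + 4\right) = 4 \left(-1\right) = -4$)
$\left(4189 - 587\right) \left(X{\left(C,2 \right)} - 2905\right) = \left(4189 - 587\right) \left(-55 - 2905\right) = 3602 \left(-2960\right) = -10661920$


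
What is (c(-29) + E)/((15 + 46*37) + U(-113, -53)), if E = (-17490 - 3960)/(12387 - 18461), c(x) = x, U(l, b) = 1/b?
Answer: -1024861/69091750 ≈ -0.014833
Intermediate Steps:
E = 10725/3037 (E = -21450/(-6074) = -21450*(-1/6074) = 10725/3037 ≈ 3.5314)
(c(-29) + E)/((15 + 46*37) + U(-113, -53)) = (-29 + 10725/3037)/((15 + 46*37) + 1/(-53)) = -77348/(3037*((15 + 1702) - 1/53)) = -77348/(3037*(1717 - 1/53)) = -77348/(3037*91000/53) = -77348/3037*53/91000 = -1024861/69091750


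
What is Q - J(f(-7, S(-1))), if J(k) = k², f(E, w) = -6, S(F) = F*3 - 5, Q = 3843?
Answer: 3807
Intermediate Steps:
S(F) = -5 + 3*F (S(F) = 3*F - 5 = -5 + 3*F)
Q - J(f(-7, S(-1))) = 3843 - 1*(-6)² = 3843 - 1*36 = 3843 - 36 = 3807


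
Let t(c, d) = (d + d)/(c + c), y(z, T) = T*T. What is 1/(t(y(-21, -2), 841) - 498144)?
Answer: -4/1991735 ≈ -2.0083e-6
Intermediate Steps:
y(z, T) = T**2
t(c, d) = d/c (t(c, d) = (2*d)/((2*c)) = (2*d)*(1/(2*c)) = d/c)
1/(t(y(-21, -2), 841) - 498144) = 1/(841/((-2)**2) - 498144) = 1/(841/4 - 498144) = 1/(-1991735/4) = -4/1991735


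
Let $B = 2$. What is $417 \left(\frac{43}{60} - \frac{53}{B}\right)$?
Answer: $- \frac{215033}{20} \approx -10752.0$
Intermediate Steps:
$417 \left(\frac{43}{60} - \frac{53}{B}\right) = 417 \left(\frac{43}{60} - \frac{53}{2}\right) = 417 \left(- \frac{1547}{60}\right) = - \frac{215033}{20}$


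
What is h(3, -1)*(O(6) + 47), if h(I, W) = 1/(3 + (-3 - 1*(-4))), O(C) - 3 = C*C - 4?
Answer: 41/2 ≈ 20.500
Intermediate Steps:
O(C) = -1 + C² (O(C) = 3 + (C*C - 4) = 3 + (C² - 4) = 3 + (-4 + C²) = -1 + C²)
h(I, W) = ¼ (h(I, W) = 1/(3 + (-3 + 4)) = 1/(3 + 1) = 1/4 = ¼)
h(3, -1)*(O(6) + 47) = ((-1 + 6²) + 47)/4 = ((-1 + 36) + 47)/4 = (35 + 47)/4 = (¼)*82 = 41/2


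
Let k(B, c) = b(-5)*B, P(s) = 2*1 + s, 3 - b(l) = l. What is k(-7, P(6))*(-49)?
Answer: 2744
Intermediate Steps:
b(l) = 3 - l
P(s) = 2 + s
k(B, c) = 8*B (k(B, c) = (3 - 1*(-5))*B = (3 + 5)*B = 8*B)
k(-7, P(6))*(-49) = (8*(-7))*(-49) = -56*(-49) = 2744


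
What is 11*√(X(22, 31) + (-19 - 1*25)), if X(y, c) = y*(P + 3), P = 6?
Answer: 11*√154 ≈ 136.51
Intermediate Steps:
X(y, c) = 9*y (X(y, c) = y*(6 + 3) = y*9 = 9*y)
11*√(X(22, 31) + (-19 - 1*25)) = 11*√(9*22 + (-19 - 1*25)) = 11*√(198 + (-19 - 25)) = 11*√(198 - 44) = 11*√154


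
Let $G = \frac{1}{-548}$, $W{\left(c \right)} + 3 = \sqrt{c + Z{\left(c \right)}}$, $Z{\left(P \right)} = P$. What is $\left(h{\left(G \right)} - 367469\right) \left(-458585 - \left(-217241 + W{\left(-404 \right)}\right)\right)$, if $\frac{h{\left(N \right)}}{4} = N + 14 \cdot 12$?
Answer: $\frac{12127672445790}{137} + \frac{100502380 i \sqrt{202}}{137} \approx 8.8523 \cdot 10^{10} + 1.0426 \cdot 10^{7} i$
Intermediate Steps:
$W{\left(c \right)} = -3 + \sqrt{2} \sqrt{c}$ ($W{\left(c \right)} = -3 + \sqrt{c + c} = -3 + \sqrt{2 c} = -3 + \sqrt{2} \sqrt{c}$)
$G = - \frac{1}{548} \approx -0.0018248$
$h{\left(N \right)} = 672 + 4 N$ ($h{\left(N \right)} = 4 \left(N + 14 \cdot 12\right) = 4 \left(N + 168\right) = 4 \left(168 + N\right) = 672 + 4 N$)
$\left(h{\left(G \right)} - 367469\right) \left(-458585 - \left(-217241 + W{\left(-404 \right)}\right)\right) = \left(\left(672 + 4 \left(- \frac{1}{548}\right)\right) - 367469\right) \left(-458585 + \left(217241 - \left(-3 + \sqrt{2} \sqrt{-404}\right)\right)\right) = \left(\left(672 - \frac{1}{137}\right) - 367469\right) \left(-458585 + \left(217241 - \left(-3 + \sqrt{2} \cdot 2 i \sqrt{101}\right)\right)\right) = \left(\frac{92063}{137} - 367469\right) \left(-458585 + \left(217241 - \left(-3 + 2 i \sqrt{202}\right)\right)\right) = - \frac{50251190 \left(-458585 + \left(217241 + \left(3 - 2 i \sqrt{202}\right)\right)\right)}{137} = - \frac{50251190 \left(-458585 + \left(217244 - 2 i \sqrt{202}\right)\right)}{137} = - \frac{50251190 \left(-241341 - 2 i \sqrt{202}\right)}{137} = \frac{12127672445790}{137} + \frac{100502380 i \sqrt{202}}{137}$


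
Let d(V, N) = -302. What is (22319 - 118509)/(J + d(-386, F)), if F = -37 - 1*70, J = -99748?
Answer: 9619/10005 ≈ 0.96142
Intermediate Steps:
F = -107 (F = -37 - 70 = -107)
(22319 - 118509)/(J + d(-386, F)) = (22319 - 118509)/(-99748 - 302) = -96190/(-100050) = -96190*(-1/100050) = 9619/10005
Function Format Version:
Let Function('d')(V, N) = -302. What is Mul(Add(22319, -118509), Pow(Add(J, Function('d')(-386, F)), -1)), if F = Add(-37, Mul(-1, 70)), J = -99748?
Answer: Rational(9619, 10005) ≈ 0.96142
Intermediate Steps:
F = -107 (F = Add(-37, -70) = -107)
Mul(Add(22319, -118509), Pow(Add(J, Function('d')(-386, F)), -1)) = Mul(Add(22319, -118509), Pow(Add(-99748, -302), -1)) = Mul(-96190, Pow(-100050, -1)) = Mul(-96190, Rational(-1, 100050)) = Rational(9619, 10005)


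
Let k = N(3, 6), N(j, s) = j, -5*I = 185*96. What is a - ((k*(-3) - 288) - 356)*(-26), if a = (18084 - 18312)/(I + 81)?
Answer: -19643470/1157 ≈ -16978.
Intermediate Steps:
I = -3552 (I = -37*96 = -⅕*17760 = -3552)
k = 3
a = 76/1157 (a = (18084 - 18312)/(-3552 + 81) = -228/(-3471) = -228*(-1/3471) = 76/1157 ≈ 0.065687)
a - ((k*(-3) - 288) - 356)*(-26) = 76/1157 - ((3*(-3) - 288) - 356)*(-26) = 76/1157 - ((-9 - 288) - 356)*(-26) = 76/1157 - (-297 - 356)*(-26) = 76/1157 - (-653)*(-26) = 76/1157 - 1*16978 = 76/1157 - 16978 = -19643470/1157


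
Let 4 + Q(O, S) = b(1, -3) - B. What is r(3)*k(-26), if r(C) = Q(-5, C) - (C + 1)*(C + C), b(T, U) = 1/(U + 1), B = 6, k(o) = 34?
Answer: -1173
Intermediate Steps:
b(T, U) = 1/(1 + U)
Q(O, S) = -21/2 (Q(O, S) = -4 + (1/(1 - 3) - 1*6) = -4 + (1/(-2) - 6) = -4 + (-1/2 - 6) = -4 - 13/2 = -21/2)
r(C) = -21/2 - 2*C*(1 + C) (r(C) = -21/2 - (C + 1)*(C + C) = -21/2 - (1 + C)*2*C = -21/2 - 2*C*(1 + C))
r(3)*k(-26) = (-21/2 - 2*3 - 2*3**2)*34 = (-21/2 - 6 - 2*9)*34 = (-21/2 - 6 - 18)*34 = -69/2*34 = -1173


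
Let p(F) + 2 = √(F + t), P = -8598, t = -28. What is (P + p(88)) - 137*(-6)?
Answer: -7778 + 2*√15 ≈ -7770.3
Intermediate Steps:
p(F) = -2 + √(-28 + F) (p(F) = -2 + √(F - 28) = -2 + √(-28 + F))
(P + p(88)) - 137*(-6) = (-8598 + (-2 + √(-28 + 88))) - 137*(-6) = (-8598 + (-2 + √60)) + 822 = (-8598 + (-2 + 2*√15)) + 822 = (-8600 + 2*√15) + 822 = -7778 + 2*√15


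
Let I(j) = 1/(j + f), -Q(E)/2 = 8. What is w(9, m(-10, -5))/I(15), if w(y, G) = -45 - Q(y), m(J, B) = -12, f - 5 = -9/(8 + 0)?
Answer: -4379/8 ≈ -547.38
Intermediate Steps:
f = 31/8 (f = 5 - 9/(8 + 0) = 5 - 9/8 = 31/8 ≈ 3.8750)
Q(E) = -16 (Q(E) = -2*8 = -16)
I(j) = 1/(31/8 + j) (I(j) = 1/(j + 31/8) = 1/(31/8 + j))
w(y, G) = -29 (w(y, G) = -45 - 1*(-16) = -45 + 16 = -29)
w(9, m(-10, -5))/I(15) = -29/(8/(31 + 8*15)) = -29/(8/(31 + 120)) = -29/(8/151) = -29/(8*(1/151)) = -29/8/151 = -29*151/8 = -4379/8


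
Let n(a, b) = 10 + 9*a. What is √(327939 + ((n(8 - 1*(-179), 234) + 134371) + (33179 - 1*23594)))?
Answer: 2*√118397 ≈ 688.18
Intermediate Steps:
√(327939 + ((n(8 - 1*(-179), 234) + 134371) + (33179 - 1*23594))) = √(327939 + (((10 + 9*(8 - 1*(-179))) + 134371) + (33179 - 1*23594))) = √(327939 + (((10 + 9*(8 + 179)) + 134371) + (33179 - 23594))) = √(327939 + (((10 + 9*187) + 134371) + 9585)) = √(327939 + (((10 + 1683) + 134371) + 9585)) = √(327939 + ((1693 + 134371) + 9585)) = √(327939 + (136064 + 9585)) = √(327939 + 145649) = √473588 = 2*√118397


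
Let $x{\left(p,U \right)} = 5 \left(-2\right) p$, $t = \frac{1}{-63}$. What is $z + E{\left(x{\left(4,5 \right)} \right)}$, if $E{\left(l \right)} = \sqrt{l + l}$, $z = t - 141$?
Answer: $- \frac{8884}{63} + 4 i \sqrt{5} \approx -141.02 + 8.9443 i$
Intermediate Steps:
$t = - \frac{1}{63} \approx -0.015873$
$x{\left(p,U \right)} = - 10 p$
$z = - \frac{8884}{63}$ ($z = - \frac{1}{63} - 141 = - \frac{8884}{63} \approx -141.02$)
$E{\left(l \right)} = \sqrt{2} \sqrt{l}$ ($E{\left(l \right)} = \sqrt{2 l} = \sqrt{2} \sqrt{l}$)
$z + E{\left(x{\left(4,5 \right)} \right)} = - \frac{8884}{63} + \sqrt{2} \sqrt{\left(-10\right) 4} = - \frac{8884}{63} + \sqrt{2} \sqrt{-40} = - \frac{8884}{63} + \sqrt{2} \cdot 2 i \sqrt{10} = - \frac{8884}{63} + 4 i \sqrt{5}$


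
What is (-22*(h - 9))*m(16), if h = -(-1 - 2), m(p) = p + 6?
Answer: 2904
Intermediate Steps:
m(p) = 6 + p
h = 3 (h = -1*(-3) = 3)
(-22*(h - 9))*m(16) = (-22*(3 - 9))*(6 + 16) = -22*(-6)*22 = 132*22 = 2904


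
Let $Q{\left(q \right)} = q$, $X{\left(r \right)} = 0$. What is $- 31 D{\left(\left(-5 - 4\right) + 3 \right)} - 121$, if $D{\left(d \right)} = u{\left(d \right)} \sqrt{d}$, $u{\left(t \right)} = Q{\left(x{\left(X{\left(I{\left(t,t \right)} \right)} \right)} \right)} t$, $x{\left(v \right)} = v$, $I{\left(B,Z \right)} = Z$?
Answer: $-121$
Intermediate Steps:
$u{\left(t \right)} = 0$ ($u{\left(t \right)} = 0 t = 0$)
$D{\left(d \right)} = 0$ ($D{\left(d \right)} = 0 \sqrt{d} = 0$)
$- 31 D{\left(\left(-5 - 4\right) + 3 \right)} - 121 = \left(-31\right) 0 - 121 = 0 - 121 = -121$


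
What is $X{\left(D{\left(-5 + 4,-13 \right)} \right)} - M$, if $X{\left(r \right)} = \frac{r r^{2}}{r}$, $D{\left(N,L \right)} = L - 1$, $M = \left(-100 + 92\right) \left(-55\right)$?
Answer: $-244$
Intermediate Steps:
$M = 440$ ($M = \left(-8\right) \left(-55\right) = 440$)
$D{\left(N,L \right)} = -1 + L$
$X{\left(r \right)} = r^{2}$ ($X{\left(r \right)} = \frac{r^{3}}{r} = r^{2}$)
$X{\left(D{\left(-5 + 4,-13 \right)} \right)} - M = \left(-1 - 13\right)^{2} - 440 = \left(-14\right)^{2} - 440 = 196 - 440 = -244$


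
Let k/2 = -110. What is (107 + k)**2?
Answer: 12769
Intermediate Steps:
k = -220 (k = 2*(-110) = -220)
(107 + k)**2 = (107 - 220)**2 = (-113)**2 = 12769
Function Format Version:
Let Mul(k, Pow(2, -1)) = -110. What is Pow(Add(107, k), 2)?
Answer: 12769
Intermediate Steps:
k = -220 (k = Mul(2, -110) = -220)
Pow(Add(107, k), 2) = Pow(Add(107, -220), 2) = Pow(-113, 2) = 12769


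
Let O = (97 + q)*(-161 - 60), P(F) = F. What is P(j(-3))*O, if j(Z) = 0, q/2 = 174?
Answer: 0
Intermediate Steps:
q = 348 (q = 2*174 = 348)
O = -98345 (O = (97 + 348)*(-161 - 60) = 445*(-221) = -98345)
P(j(-3))*O = 0*(-98345) = 0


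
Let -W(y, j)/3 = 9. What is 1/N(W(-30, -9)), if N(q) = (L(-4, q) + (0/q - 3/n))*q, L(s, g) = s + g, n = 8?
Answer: 8/6777 ≈ 0.0011805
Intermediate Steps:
L(s, g) = g + s
W(y, j) = -27 (W(y, j) = -3*9 = -27)
N(q) = q*(-35/8 + q) (N(q) = ((q - 4) + (0/q - 3/8))*q = ((-4 + q) + (0 - 3*⅛))*q = ((-4 + q) + (0 - 3/8))*q = ((-4 + q) - 3/8)*q = (-35/8 + q)*q = q*(-35/8 + q))
1/N(W(-30, -9)) = 1/((⅛)*(-27)*(-35 + 8*(-27))) = 1/((⅛)*(-27)*(-35 - 216)) = 1/((⅛)*(-27)*(-251)) = 1/(6777/8) = 8/6777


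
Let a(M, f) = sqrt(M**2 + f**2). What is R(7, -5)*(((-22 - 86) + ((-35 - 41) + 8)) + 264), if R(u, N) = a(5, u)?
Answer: 88*sqrt(74) ≈ 757.00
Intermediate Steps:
R(u, N) = sqrt(25 + u**2) (R(u, N) = sqrt(5**2 + u**2) = sqrt(25 + u**2))
R(7, -5)*(((-22 - 86) + ((-35 - 41) + 8)) + 264) = sqrt(25 + 7**2)*(((-22 - 86) + ((-35 - 41) + 8)) + 264) = sqrt(25 + 49)*((-108 + (-76 + 8)) + 264) = sqrt(74)*((-108 - 68) + 264) = sqrt(74)*(-176 + 264) = sqrt(74)*88 = 88*sqrt(74)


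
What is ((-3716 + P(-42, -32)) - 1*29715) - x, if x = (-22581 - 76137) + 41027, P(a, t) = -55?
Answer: 24205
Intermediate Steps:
x = -57691 (x = -98718 + 41027 = -57691)
((-3716 + P(-42, -32)) - 1*29715) - x = ((-3716 - 55) - 1*29715) - 1*(-57691) = (-3771 - 29715) + 57691 = -33486 + 57691 = 24205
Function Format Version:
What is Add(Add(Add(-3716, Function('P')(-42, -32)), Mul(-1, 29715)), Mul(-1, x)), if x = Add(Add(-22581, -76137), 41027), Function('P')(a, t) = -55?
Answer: 24205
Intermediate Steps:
x = -57691 (x = Add(-98718, 41027) = -57691)
Add(Add(Add(-3716, Function('P')(-42, -32)), Mul(-1, 29715)), Mul(-1, x)) = Add(Add(Add(-3716, -55), Mul(-1, 29715)), Mul(-1, -57691)) = Add(Add(-3771, -29715), 57691) = Add(-33486, 57691) = 24205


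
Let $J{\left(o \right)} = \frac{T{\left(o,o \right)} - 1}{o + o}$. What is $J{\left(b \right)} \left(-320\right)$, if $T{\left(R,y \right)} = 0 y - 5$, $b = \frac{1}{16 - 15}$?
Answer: $960$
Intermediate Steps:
$b = 1$ ($b = 1^{-1} = 1$)
$T{\left(R,y \right)} = -5$ ($T{\left(R,y \right)} = 0 - 5 = -5$)
$J{\left(o \right)} = - \frac{3}{o}$ ($J{\left(o \right)} = \frac{-5 - 1}{o + o} = - \frac{6}{2 o} = - 6 \frac{1}{2 o} = - \frac{3}{o}$)
$J{\left(b \right)} \left(-320\right) = - \frac{3}{1} \left(-320\right) = \left(-3\right) 1 \left(-320\right) = \left(-3\right) \left(-320\right) = 960$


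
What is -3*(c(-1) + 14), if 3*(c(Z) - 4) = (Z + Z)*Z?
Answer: -56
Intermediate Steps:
c(Z) = 4 + 2*Z**2/3 (c(Z) = 4 + ((Z + Z)*Z)/3 = 4 + ((2*Z)*Z)/3 = 4 + (2*Z**2)/3 = 4 + 2*Z**2/3)
-3*(c(-1) + 14) = -3*((4 + (2/3)*(-1)**2) + 14) = -3*((4 + (2/3)*1) + 14) = -3*((4 + 2/3) + 14) = -3*(14/3 + 14) = -3*56/3 = -56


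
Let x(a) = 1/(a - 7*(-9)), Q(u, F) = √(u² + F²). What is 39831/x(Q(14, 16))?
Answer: 2509353 + 79662*√113 ≈ 3.3562e+6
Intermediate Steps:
Q(u, F) = √(F² + u²)
x(a) = 1/(63 + a) (x(a) = 1/(a + 63) = 1/(63 + a))
39831/x(Q(14, 16)) = 39831/(1/(63 + √(16² + 14²))) = 39831/(1/(63 + √(256 + 196))) = 39831/(1/(63 + √452)) = 39831/(1/(63 + 2*√113)) = 39831*(63 + 2*√113) = 2509353 + 79662*√113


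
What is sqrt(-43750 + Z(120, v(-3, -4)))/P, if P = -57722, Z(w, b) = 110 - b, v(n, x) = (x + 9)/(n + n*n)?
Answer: -I*sqrt(1571070)/346332 ≈ -0.0036191*I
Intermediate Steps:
v(n, x) = (9 + x)/(n + n**2)
sqrt(-43750 + Z(120, v(-3, -4)))/P = sqrt(-43750 + (110 - (9 - 4)/((-3)*(1 - 3))))/(-57722) = sqrt(-43750 + (110 - (-1)*5/(3*(-2))))*(-1/57722) = sqrt(-43750 + (110 - (-1)*(-1)*5/(3*2)))*(-1/57722) = sqrt(-43750 + (110 - 1*5/6))*(-1/57722) = sqrt(-43750 + (110 - 5/6))*(-1/57722) = sqrt(-43750 + 655/6)*(-1/57722) = sqrt(-261845/6)*(-1/57722) = (I*sqrt(1571070)/6)*(-1/57722) = -I*sqrt(1571070)/346332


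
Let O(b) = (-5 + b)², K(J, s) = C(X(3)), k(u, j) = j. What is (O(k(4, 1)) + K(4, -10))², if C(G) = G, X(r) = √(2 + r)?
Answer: (16 + √5)² ≈ 332.55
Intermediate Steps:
K(J, s) = √5 (K(J, s) = √(2 + 3) = √5)
(O(k(4, 1)) + K(4, -10))² = ((-5 + 1)² + √5)² = ((-4)² + √5)² = (16 + √5)²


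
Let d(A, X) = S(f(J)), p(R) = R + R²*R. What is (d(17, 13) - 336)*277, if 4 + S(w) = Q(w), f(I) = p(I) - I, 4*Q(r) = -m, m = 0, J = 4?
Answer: -94180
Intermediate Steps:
Q(r) = 0 (Q(r) = (-1*0)/4 = (¼)*0 = 0)
p(R) = R + R³
f(I) = I³ (f(I) = (I + I³) - I = I³)
S(w) = -4 (S(w) = -4 + 0 = -4)
d(A, X) = -4
(d(17, 13) - 336)*277 = (-4 - 336)*277 = -340*277 = -94180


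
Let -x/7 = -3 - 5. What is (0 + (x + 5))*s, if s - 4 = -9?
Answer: -305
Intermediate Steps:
x = 56 (x = -7*(-3 - 5) = -7*(-8) = 56)
s = -5 (s = 4 - 9 = -5)
(0 + (x + 5))*s = (0 + (56 + 5))*(-5) = (0 + 61)*(-5) = 61*(-5) = -305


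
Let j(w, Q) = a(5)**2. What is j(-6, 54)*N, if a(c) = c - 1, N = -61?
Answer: -976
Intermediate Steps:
a(c) = -1 + c
j(w, Q) = 16 (j(w, Q) = (-1 + 5)**2 = 4**2 = 16)
j(-6, 54)*N = 16*(-61) = -976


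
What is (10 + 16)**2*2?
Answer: 1352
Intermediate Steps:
(10 + 16)**2*2 = 26**2*2 = 676*2 = 1352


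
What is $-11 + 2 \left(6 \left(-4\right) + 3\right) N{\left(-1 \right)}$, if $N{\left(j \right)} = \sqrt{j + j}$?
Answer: $-11 - 42 i \sqrt{2} \approx -11.0 - 59.397 i$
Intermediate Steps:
$N{\left(j \right)} = \sqrt{2} \sqrt{j}$ ($N{\left(j \right)} = \sqrt{2 j} = \sqrt{2} \sqrt{j}$)
$-11 + 2 \left(6 \left(-4\right) + 3\right) N{\left(-1 \right)} = -11 + 2 \left(6 \left(-4\right) + 3\right) \sqrt{2} \sqrt{-1} = -11 + 2 \left(-24 + 3\right) \sqrt{2} i = -11 + 2 \left(-21\right) i \sqrt{2} = -11 - 42 i \sqrt{2}$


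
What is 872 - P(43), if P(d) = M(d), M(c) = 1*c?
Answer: 829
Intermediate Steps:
M(c) = c
P(d) = d
872 - P(43) = 872 - 1*43 = 872 - 43 = 829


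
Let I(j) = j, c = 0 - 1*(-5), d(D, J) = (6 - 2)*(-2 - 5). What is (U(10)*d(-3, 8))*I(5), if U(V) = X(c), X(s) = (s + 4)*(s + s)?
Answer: -12600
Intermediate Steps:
d(D, J) = -28 (d(D, J) = 4*(-7) = -28)
c = 5 (c = 0 + 5 = 5)
X(s) = 2*s*(4 + s) (X(s) = (4 + s)*(2*s) = 2*s*(4 + s))
U(V) = 90 (U(V) = 2*5*(4 + 5) = 2*5*9 = 90)
(U(10)*d(-3, 8))*I(5) = (90*(-28))*5 = -2520*5 = -12600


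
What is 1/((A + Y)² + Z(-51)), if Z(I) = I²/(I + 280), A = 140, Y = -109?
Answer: 229/222670 ≈ 0.0010284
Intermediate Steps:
Z(I) = I²/(280 + I)
1/((A + Y)² + Z(-51)) = 1/((140 - 109)² + (-51)²/(280 - 51)) = 1/(31² + 2601/229) = 1/(961 + 2601*(1/229)) = 1/(961 + 2601/229) = 1/(222670/229) = 229/222670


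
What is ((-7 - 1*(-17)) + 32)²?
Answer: 1764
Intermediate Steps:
((-7 - 1*(-17)) + 32)² = ((-7 + 17) + 32)² = (10 + 32)² = 42² = 1764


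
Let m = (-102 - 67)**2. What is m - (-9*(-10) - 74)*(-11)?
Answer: 28737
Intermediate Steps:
m = 28561 (m = (-169)**2 = 28561)
m - (-9*(-10) - 74)*(-11) = 28561 - (-9*(-10) - 74)*(-11) = 28561 - (90 - 74)*(-11) = 28561 - 16*(-11) = 28561 - 1*(-176) = 28561 + 176 = 28737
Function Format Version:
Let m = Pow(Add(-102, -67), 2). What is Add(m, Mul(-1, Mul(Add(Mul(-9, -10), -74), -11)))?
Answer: 28737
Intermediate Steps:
m = 28561 (m = Pow(-169, 2) = 28561)
Add(m, Mul(-1, Mul(Add(Mul(-9, -10), -74), -11))) = Add(28561, Mul(-1, Mul(Add(Mul(-9, -10), -74), -11))) = Add(28561, Mul(-1, Mul(Add(90, -74), -11))) = Add(28561, Mul(-1, Mul(16, -11))) = Add(28561, Mul(-1, -176)) = Add(28561, 176) = 28737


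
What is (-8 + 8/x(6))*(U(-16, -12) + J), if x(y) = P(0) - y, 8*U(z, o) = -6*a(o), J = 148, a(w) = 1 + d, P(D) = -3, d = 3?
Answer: -11600/9 ≈ -1288.9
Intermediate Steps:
a(w) = 4 (a(w) = 1 + 3 = 4)
U(z, o) = -3 (U(z, o) = (-6*4)/8 = (⅛)*(-24) = -3)
x(y) = -3 - y
(-8 + 8/x(6))*(U(-16, -12) + J) = (-8 + 8/(-3 - 1*6))*(-3 + 148) = (-8 + 8/(-3 - 6))*145 = (-8 + 8/(-9))*145 = (-8 + 8*(-⅑))*145 = (-8 - 8/9)*145 = -80/9*145 = -11600/9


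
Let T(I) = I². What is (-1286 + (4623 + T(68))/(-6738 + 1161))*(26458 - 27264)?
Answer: 445238678/429 ≈ 1.0379e+6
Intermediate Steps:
(-1286 + (4623 + T(68))/(-6738 + 1161))*(26458 - 27264) = (-1286 + (4623 + 68²)/(-6738 + 1161))*(26458 - 27264) = (-1286 + (4623 + 4624)/(-5577))*(-806) = (-1286 + 9247*(-1/5577))*(-806) = (-1286 - 9247/5577)*(-806) = -7181269/5577*(-806) = 445238678/429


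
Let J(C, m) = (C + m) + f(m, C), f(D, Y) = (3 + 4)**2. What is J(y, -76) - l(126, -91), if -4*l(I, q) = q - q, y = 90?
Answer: 63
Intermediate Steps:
f(D, Y) = 49 (f(D, Y) = 7**2 = 49)
l(I, q) = 0 (l(I, q) = -(q - q)/4 = -1/4*0 = 0)
J(C, m) = 49 + C + m (J(C, m) = (C + m) + 49 = 49 + C + m)
J(y, -76) - l(126, -91) = (49 + 90 - 76) - 1*0 = 63 + 0 = 63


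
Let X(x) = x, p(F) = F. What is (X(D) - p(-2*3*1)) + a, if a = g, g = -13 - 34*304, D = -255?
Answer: -10598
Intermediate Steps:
g = -10349 (g = -13 - 10336 = -10349)
a = -10349
(X(D) - p(-2*3*1)) + a = (-255 - (-2*3)) - 10349 = (-255 - (-6)) - 10349 = (-255 - 1*(-6)) - 10349 = (-255 + 6) - 10349 = -249 - 10349 = -10598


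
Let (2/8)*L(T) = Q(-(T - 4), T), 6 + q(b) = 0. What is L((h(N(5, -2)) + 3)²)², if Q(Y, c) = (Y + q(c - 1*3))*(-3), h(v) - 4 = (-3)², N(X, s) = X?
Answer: 9585216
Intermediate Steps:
q(b) = -6 (q(b) = -6 + 0 = -6)
h(v) = 13 (h(v) = 4 + (-3)² = 4 + 9 = 13)
Q(Y, c) = 18 - 3*Y (Q(Y, c) = (Y - 6)*(-3) = (-6 + Y)*(-3) = 18 - 3*Y)
L(T) = 24 + 12*T (L(T) = 4*(18 - (-3)*(T - 4)) = 4*(18 - (-3)*(-4 + T)) = 4*(18 - 3*(4 - T)) = 4*(18 + (-12 + 3*T)) = 4*(6 + 3*T) = 24 + 12*T)
L((h(N(5, -2)) + 3)²)² = (24 + 12*(13 + 3)²)² = (24 + 12*16²)² = (24 + 12*256)² = (24 + 3072)² = 3096² = 9585216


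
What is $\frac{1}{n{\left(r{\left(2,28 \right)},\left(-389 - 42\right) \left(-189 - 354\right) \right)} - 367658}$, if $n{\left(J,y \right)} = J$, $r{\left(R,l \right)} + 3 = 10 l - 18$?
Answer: $- \frac{1}{367399} \approx -2.7218 \cdot 10^{-6}$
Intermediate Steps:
$r{\left(R,l \right)} = -21 + 10 l$ ($r{\left(R,l \right)} = -3 + \left(10 l - 18\right) = -3 + \left(-18 + 10 l\right) = -21 + 10 l$)
$\frac{1}{n{\left(r{\left(2,28 \right)},\left(-389 - 42\right) \left(-189 - 354\right) \right)} - 367658} = \frac{1}{\left(-21 + 10 \cdot 28\right) - 367658} = \frac{1}{\left(-21 + 280\right) - 367658} = \frac{1}{259 - 367658} = \frac{1}{-367399} = - \frac{1}{367399}$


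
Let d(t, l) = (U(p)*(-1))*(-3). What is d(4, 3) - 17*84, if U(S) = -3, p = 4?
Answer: -1437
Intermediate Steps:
d(t, l) = -9 (d(t, l) = -3*(-1)*(-3) = 3*(-3) = -9)
d(4, 3) - 17*84 = -9 - 17*84 = -9 - 1428 = -1437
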